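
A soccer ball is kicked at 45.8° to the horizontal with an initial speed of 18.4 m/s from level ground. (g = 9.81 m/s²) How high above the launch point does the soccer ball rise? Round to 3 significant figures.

Vertical component of launch velocity: v_y = 18.4 sin 45.8° = 13.19 m/s.
At the highest point the vertical velocity is zero, so v_y² = 2 g h_max.
h_max = (13.19)² / (2 × 9.81) = 174.0 / 19.62 = 8.87 m.

8.87 m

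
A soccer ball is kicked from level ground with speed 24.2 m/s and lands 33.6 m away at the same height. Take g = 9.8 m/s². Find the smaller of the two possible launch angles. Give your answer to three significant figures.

17.1°

Level-ground range: R = v₀² sin(2θ)/g ⇒ sin 2θ = R g / v₀² = 33.6×9.8/24.2² = 0.5623.
2θ = arcsin(0.5623) = 34.22° or 180° − 34.22° = 145.78°.
So θ = 17.1° or θ = 72.9°.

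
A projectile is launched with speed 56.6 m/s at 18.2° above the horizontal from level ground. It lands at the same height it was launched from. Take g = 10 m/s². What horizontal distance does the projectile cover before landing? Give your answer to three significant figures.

For level ground, R = v₀² sin(2θ) / g.
sin(2 × 18.2°) = sin 36.40° = 0.5934.
R = (56.6)² × 0.5934 / 10 = 190 m.

190 m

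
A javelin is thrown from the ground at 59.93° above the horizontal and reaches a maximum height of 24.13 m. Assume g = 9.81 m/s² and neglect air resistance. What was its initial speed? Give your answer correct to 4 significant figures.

At maximum height v_y = 0, so (v₀ sin θ)² = 2 g H.
v₀ sin 59.93° = √(2 × 9.81 × 24.13) = 21.758 m/s.
v₀ = 21.758 / sin 59.93° = 21.758 / 0.8654 = 25.14 m/s.

25.14 m/s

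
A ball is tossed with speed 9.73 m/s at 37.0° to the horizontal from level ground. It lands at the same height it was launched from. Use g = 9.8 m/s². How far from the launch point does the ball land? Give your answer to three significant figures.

9.29 m

For level ground, R = v₀² sin(2θ) / g.
sin(2 × 37.0°) = sin 74.00° = 0.9613.
R = (9.73)² × 0.9613 / 9.8 = 9.29 m.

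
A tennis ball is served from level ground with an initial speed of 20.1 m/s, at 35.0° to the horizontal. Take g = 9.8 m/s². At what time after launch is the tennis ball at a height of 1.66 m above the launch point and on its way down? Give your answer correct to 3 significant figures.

v_y0 = 20.1 sin 35.0° = 11.53 m/s.
Set y = v_y0 t − ½ g t² = 1.66: 4.900 t² − 11.53 t + 1.66 = 0.
t = [11.53 ± √(132.9 − 32.54)] / 9.8 = (11.53 ± 10.02) / 9.8, giving t = 0.154 s or t = 2.20 s.
On the way down corresponds to the larger root: t = 2.20 s.

2.20 s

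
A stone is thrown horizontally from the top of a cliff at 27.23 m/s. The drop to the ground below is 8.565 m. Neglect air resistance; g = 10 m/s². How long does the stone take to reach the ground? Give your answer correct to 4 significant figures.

The horizontal speed doesn't affect the fall. With v_y0 = 0, h = ½ g t².
t = √(2 × 8.565 / 10) = √1.7130 = 1.309 s.

1.309 s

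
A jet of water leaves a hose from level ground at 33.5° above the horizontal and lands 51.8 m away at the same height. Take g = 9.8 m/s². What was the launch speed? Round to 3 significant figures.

On level ground, R = v₀² sin(2θ) / g, so v₀ = √(R g / sin 2θ).
sin(2 × 33.5°) = 0.9205.
v₀ = √(51.8 × 9.8 / 0.9205) = √551.5 = 23.5 m/s.

23.5 m/s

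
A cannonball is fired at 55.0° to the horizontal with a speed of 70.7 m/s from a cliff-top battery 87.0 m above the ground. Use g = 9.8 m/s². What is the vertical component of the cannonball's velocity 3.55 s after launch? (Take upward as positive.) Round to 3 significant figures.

Initial vertical component: v_y0 = 70.7 sin 55.0° = 57.91 m/s.
v_y(t) = v_y0 − g t = 57.91 − 9.8 × 3.55 = 23.1 m/s.

23.1 m/s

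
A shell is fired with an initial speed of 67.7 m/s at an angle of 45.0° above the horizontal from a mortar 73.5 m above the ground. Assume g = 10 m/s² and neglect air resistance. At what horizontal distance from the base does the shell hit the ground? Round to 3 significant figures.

523 m

Components: v_x = 67.7 cos 45.0° = 47.87 m/s, v_y = 67.7 sin 45.0° = 47.87 m/s.
Vertical: 0 = 73.5 + 47.87 t − ½(10) t² ⇒ 5.000 t² − 47.87 t − 73.5 = 0.
t = [47.87 + √(2292 + 1470)] / 10.00 = 10.92 s.
Horizontal: R = v_x · t = 47.87 × 10.92 = 523 m.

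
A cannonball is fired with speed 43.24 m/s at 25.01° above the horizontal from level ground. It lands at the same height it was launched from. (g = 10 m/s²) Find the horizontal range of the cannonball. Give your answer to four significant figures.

143.3 m

For level ground, R = v₀² sin(2θ) / g.
sin(2 × 25.01°) = sin 50.020° = 0.7663.
R = (43.24)² × 0.7663 / 10 = 143.3 m.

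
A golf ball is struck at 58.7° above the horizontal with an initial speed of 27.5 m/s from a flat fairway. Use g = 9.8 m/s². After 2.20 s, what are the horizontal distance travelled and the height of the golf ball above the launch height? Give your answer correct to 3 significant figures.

v_x = 27.5 cos 58.7° = 14.29 m/s; v_y0 = 27.5 sin 58.7° = 23.50 m/s.
x = v_x t = 14.29 × 2.20 = 31.4 m.
y = v_y0 t − ½ g t² = 23.50×2.20 − 4.900×2.20² = 28.0 m.

x = 31.4 m, y = 28.0 m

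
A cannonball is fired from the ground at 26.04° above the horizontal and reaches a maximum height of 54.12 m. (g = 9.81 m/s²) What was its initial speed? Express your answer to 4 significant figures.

At maximum height v_y = 0, so (v₀ sin θ)² = 2 g H.
v₀ sin 26.04° = √(2 × 9.81 × 54.12) = 32.586 m/s.
v₀ = 32.586 / sin 26.04° = 32.586 / 0.4390 = 74.23 m/s.

74.23 m/s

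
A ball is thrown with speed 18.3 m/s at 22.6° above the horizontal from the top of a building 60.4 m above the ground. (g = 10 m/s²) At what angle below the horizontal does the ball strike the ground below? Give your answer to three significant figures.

v_x = 18.3 cos 22.6° = 16.89 m/s.
At impact |v_y| = √(v_y0² + 2 g h) = √(7.033² + 2×10×60.4) = 35.46 m/s.
Angle below horizontal = arctan(|v_y| / v_x) = arctan(35.46 / 16.89) = 64.5°.

64.5°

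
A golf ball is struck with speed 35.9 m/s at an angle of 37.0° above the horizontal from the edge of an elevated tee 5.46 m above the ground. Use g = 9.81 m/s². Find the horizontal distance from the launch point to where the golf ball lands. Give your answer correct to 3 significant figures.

Components: v_x = 35.9 cos 37.0° = 28.67 m/s, v_y = 35.9 sin 37.0° = 21.61 m/s.
Vertical: 0 = 5.46 + 21.61 t − ½(9.81) t² ⇒ 4.905 t² − 21.61 t − 5.46 = 0.
t = [21.61 + √(467.0 + 107.1)] / 9.810 = 4.645 s.
Horizontal: R = v_x · t = 28.67 × 4.645 = 133 m.

133 m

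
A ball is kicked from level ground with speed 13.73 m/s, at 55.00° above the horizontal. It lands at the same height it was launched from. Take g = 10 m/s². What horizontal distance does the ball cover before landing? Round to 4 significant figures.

17.71 m

For level ground, R = v₀² sin(2θ) / g.
sin(2 × 55.00°) = sin 110.00° = 0.9397.
R = (13.73)² × 0.9397 / 10 = 17.71 m.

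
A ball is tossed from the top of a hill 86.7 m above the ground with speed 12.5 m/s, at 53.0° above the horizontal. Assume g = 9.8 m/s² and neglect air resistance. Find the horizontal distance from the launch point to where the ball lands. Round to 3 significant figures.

Components: v_x = 12.5 cos 53.0° = 7.523 m/s, v_y = 12.5 sin 53.0° = 9.983 m/s.
Vertical: 0 = 86.7 + 9.983 t − ½(9.8) t² ⇒ 4.900 t² − 9.983 t − 86.7 = 0.
t = [9.983 + √(99.66 + 1699)] / 9.800 = 5.346 s.
Horizontal: R = v_x · t = 7.523 × 5.346 = 40.2 m.

40.2 m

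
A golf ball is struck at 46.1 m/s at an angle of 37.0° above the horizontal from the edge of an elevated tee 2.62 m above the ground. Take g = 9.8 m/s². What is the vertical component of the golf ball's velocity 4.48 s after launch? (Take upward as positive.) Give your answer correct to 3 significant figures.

Initial vertical component: v_y0 = 46.1 sin 37.0° = 27.74 m/s.
v_y(t) = v_y0 − g t = 27.74 − 9.8 × 4.48 = -16.2 m/s.

-16.2 m/s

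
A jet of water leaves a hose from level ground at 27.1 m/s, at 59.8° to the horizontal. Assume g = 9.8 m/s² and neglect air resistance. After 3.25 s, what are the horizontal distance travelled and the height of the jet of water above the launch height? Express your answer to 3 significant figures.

v_x = 27.1 cos 59.8° = 13.63 m/s; v_y0 = 27.1 sin 59.8° = 23.42 m/s.
x = v_x t = 13.63 × 3.25 = 44.3 m.
y = v_y0 t − ½ g t² = 23.42×3.25 − 4.900×3.25² = 24.4 m.

x = 44.3 m, y = 24.4 m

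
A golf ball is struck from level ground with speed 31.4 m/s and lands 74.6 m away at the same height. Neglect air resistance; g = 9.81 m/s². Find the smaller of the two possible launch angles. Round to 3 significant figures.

24.0°

Level-ground range: R = v₀² sin(2θ)/g ⇒ sin 2θ = R g / v₀² = 74.6×9.81/31.4² = 0.7422.
2θ = arcsin(0.7422) = 47.92° or 180° − 47.92° = 132.08°.
So θ = 24.0° or θ = 66.0°.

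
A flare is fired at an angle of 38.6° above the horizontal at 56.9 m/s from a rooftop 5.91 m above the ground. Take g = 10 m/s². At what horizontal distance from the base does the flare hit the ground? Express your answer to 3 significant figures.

Components: v_x = 56.9 cos 38.6° = 44.47 m/s, v_y = 56.9 sin 38.6° = 35.50 m/s.
Vertical: 0 = 5.91 + 35.50 t − ½(10) t² ⇒ 5.000 t² − 35.50 t − 5.91 = 0.
t = [35.50 + √(1260 + 118.2)] / 10.00 = 7.262 s.
Horizontal: R = v_x · t = 44.47 × 7.262 = 323 m.

323 m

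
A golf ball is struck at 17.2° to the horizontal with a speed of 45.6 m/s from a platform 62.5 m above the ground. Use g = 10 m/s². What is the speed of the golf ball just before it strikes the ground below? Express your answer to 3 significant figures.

v_x = 45.6 cos 17.2° = 43.56 m/s is unchanged throughout.
For the vertical component, v_y² = v_y0² + 2 g h = (13.48)² + 2×10×62.5 = 1432, so |v_y| = 37.84 m/s.
Impact speed = √(v_x² + v_y²) = √(1897 + 1432) = 57.7 m/s.

57.7 m/s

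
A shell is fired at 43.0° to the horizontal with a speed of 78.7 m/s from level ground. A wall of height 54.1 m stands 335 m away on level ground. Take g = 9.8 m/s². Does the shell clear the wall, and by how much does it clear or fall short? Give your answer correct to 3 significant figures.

Yes — it clears the wall by 92.3 m.

v_x = 78.7 cos 43.0° = 57.56 m/s; v_y0 = 78.7 sin 43.0° = 53.67 m/s.
Time to reach the wall: t = 335 / 57.56 = 5.820 s.
Height at that point: y = 53.67×5.820 − 4.900×5.820² = 146.4 m.
That is 146.4 − 54.1 = 92.3 m above the top of the wall, so the shell clears it.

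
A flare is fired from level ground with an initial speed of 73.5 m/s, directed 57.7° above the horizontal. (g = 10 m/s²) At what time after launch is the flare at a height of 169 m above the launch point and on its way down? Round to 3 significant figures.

8.40 s

v_y0 = 73.5 sin 57.7° = 62.13 m/s.
Set y = v_y0 t − ½ g t² = 169: 5.000 t² − 62.13 t + 169 = 0.
t = [62.13 ± √(3860 − 3380)] / 10 = (62.13 ± 21.91) / 10, giving t = 4.02 s or t = 8.40 s.
On the way down corresponds to the larger root: t = 8.40 s.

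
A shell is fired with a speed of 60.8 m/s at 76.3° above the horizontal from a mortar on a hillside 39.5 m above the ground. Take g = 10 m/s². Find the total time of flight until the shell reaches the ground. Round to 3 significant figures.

12.4 s

Vertical component: v_y = 60.8 sin 76.3° = 59.07 m/s.
Taking up as positive with launch at y = 39.5 m, landing at y = 0: 0 = 39.5 + 59.07 t − ½(10) t².
Solving 5.000 t² − 59.07 t − 39.5 = 0 gives t = [59.07 + √(59.07² + 4·5.000·39.5)] / 10.00 = 12.4 s.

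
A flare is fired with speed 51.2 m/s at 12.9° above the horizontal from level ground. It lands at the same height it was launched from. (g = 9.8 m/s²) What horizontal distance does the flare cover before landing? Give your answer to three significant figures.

Components: v_x = 51.2 cos 12.9° = 49.91 m/s, v_y = 51.2 sin 12.9° = 11.43 m/s.
Time of flight (same landing height): t = 2 v_y / g = 2 × 11.43 / 9.8 = 2.333 s.
Range: R = v_x · t = 49.91 × 2.333 = 116 m.

116 m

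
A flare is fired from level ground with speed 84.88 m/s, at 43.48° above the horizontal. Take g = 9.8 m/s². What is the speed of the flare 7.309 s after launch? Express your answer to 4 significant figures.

62.99 m/s

v_x = 84.88 cos 43.48° = 61.590 m/s (constant).
v_y(t) = 84.88 sin 43.48° − g t = 58.406 − 9.8 × 7.309 = -13.222 m/s.
Speed = √(v_x² + v_y²) = √(3793.3 + 174.82) = 62.99 m/s.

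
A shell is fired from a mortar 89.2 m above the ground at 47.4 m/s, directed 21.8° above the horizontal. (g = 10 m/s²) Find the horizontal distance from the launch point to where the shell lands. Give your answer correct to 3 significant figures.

Components: v_x = 47.4 cos 21.8° = 44.01 m/s, v_y = 47.4 sin 21.8° = 17.60 m/s.
Vertical: 0 = 89.2 + 17.60 t − ½(10) t² ⇒ 5.000 t² − 17.60 t − 89.2 = 0.
t = [17.60 + √(309.8 + 1784)] / 10.00 = 6.336 s.
Horizontal: R = v_x · t = 44.01 × 6.336 = 279 m.

279 m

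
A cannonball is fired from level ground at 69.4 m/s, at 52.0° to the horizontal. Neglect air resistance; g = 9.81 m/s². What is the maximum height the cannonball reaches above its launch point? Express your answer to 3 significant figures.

152 m

Vertical component of launch velocity: v_y = 69.4 sin 52.0° = 54.69 m/s.
At the highest point the vertical velocity is zero, so v_y² = 2 g h_max.
h_max = (54.69)² / (2 × 9.81) = 2991 / 19.62 = 152 m.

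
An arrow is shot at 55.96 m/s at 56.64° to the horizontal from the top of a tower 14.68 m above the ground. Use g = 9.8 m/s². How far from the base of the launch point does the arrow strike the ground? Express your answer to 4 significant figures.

Components: v_x = 55.96 cos 56.64° = 30.772 m/s, v_y = 55.96 sin 56.64° = 46.740 m/s.
Vertical: 0 = 14.68 + 46.740 t − ½(9.8) t² ⇒ 4.900 t² − 46.740 t − 14.68 = 0.
t = [46.740 + √(2184.6 + 287.73)] / 9.800 = 9.8431 s.
Horizontal: R = v_x · t = 30.772 × 9.8431 = 302.9 m.

302.9 m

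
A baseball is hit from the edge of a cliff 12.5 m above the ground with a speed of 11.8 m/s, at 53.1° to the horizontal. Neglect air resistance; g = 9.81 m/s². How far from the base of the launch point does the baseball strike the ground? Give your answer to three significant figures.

Components: v_x = 11.8 cos 53.1° = 7.085 m/s, v_y = 11.8 sin 53.1° = 9.436 m/s.
Vertical: 0 = 12.5 + 9.436 t − ½(9.81) t² ⇒ 4.905 t² − 9.436 t − 12.5 = 0.
t = [9.436 + √(89.04 + 245.2)] / 9.810 = 2.826 s.
Horizontal: R = v_x · t = 7.085 × 2.826 = 20.0 m.

20.0 m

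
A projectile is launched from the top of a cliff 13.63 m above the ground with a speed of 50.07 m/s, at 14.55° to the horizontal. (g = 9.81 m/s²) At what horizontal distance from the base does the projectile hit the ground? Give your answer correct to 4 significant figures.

164.1 m

Components: v_x = 50.07 cos 14.55° = 48.464 m/s, v_y = 50.07 sin 14.55° = 12.579 m/s.
Vertical: 0 = 13.63 + 12.579 t − ½(9.81) t² ⇒ 4.905 t² − 12.579 t − 13.63 = 0.
t = [12.579 + √(158.23 + 267.42)] / 9.810 = 3.3854 s.
Horizontal: R = v_x · t = 48.464 × 3.3854 = 164.1 m.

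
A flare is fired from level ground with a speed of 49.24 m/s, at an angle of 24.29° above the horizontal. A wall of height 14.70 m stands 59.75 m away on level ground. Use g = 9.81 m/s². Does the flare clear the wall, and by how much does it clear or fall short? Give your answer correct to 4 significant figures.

Yes — it clears the wall by 3.572 m.

v_x = 49.24 cos 24.29° = 44.881 m/s; v_y0 = 49.24 sin 24.29° = 20.255 m/s.
Time to reach the wall: t = 59.75 / 44.881 = 1.3313 s.
Height at that point: y = 20.255×1.3313 − 4.905×1.3313² = 18.272 m.
That is 18.272 − 14.70 = 3.572 m above the top of the wall, so the flare clears it.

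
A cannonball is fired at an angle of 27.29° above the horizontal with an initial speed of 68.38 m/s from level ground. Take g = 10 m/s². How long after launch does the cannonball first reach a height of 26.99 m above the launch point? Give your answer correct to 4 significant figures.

1.030 s

v_y0 = 68.38 sin 27.29° = 31.352 m/s.
Set y = v_y0 t − ½ g t² = 26.99: 5.000 t² − 31.352 t + 26.99 = 0.
t = [31.352 ± √(982.95 − 539.80)] / 10 = (31.352 ± 21.051) / 10, giving t = 1.030 s or t = 5.240 s.
The cannonball is on the way up at the first time, so t = 1.030 s.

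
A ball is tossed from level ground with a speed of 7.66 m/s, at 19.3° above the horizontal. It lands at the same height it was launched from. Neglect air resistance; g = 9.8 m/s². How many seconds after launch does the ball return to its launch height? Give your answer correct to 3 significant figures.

0.517 s

Vertical component: v_y = 7.66 sin 19.3° = 2.532 m/s.
For a projectile landing at launch height, time of flight is t = 2 v_y / g = 2 × 2.532 / 9.8 = 0.517 s.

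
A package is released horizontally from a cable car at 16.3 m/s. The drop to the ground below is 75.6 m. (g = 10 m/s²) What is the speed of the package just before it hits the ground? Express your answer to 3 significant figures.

42.2 m/s

Fall time: t = √(2 × 75.6 / 10) = 3.888 s.
At impact: v_x = 16.3 m/s (unchanged), v_y = g t = 10 × 3.888 = 38.88 m/s.
Speed = √(v_x² + v_y²) = √(265.7 + 1512) = 42.2 m/s.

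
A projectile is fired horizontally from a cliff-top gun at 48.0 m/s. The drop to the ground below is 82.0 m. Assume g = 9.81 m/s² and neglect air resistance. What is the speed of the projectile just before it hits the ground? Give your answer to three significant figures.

62.6 m/s

Fall time: t = √(2 × 82.0 / 9.81) = 4.089 s.
At impact: v_x = 48.0 m/s (unchanged), v_y = g t = 9.81 × 4.089 = 40.11 m/s.
Speed = √(v_x² + v_y²) = √(2304 + 1609) = 62.6 m/s.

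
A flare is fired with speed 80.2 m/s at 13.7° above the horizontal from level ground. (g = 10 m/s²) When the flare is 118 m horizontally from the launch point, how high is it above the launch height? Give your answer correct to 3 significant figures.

17.3 m

v_x = 80.2 cos 13.7° = 77.92 m/s, v_y0 = 80.2 sin 13.7° = 18.99 m/s.
Time to reach x = 118 m: t = x / v_x = 118 / 77.92 = 1.514 s.
y = v_y0 t − ½ g t² = 18.99×1.514 − 5.000×1.514² = 17.3 m.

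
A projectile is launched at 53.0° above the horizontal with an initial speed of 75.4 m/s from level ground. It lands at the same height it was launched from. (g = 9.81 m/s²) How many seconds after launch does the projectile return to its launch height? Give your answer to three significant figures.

Vertical component: v_y = 75.4 sin 53.0° = 60.22 m/s.
For a projectile landing at launch height, time of flight is t = 2 v_y / g = 2 × 60.22 / 9.81 = 12.3 s.

12.3 s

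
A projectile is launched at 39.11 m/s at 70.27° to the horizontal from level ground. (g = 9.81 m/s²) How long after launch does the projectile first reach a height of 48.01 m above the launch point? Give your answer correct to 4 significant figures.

v_y0 = 39.11 sin 70.27° = 36.814 m/s.
Set y = v_y0 t − ½ g t² = 48.01: 4.905 t² − 36.814 t + 48.01 = 0.
t = [36.814 ± √(1355.3 − 941.96)] / 9.81 = (36.814 ± 20.331) / 9.81, giving t = 1.680 s or t = 5.825 s.
The projectile is on the way up at the first time, so t = 1.680 s.

1.680 s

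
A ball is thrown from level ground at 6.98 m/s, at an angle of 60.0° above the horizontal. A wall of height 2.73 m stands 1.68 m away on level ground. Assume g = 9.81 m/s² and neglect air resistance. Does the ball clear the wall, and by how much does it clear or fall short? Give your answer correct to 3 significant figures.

v_x = 6.98 cos 60.0° = 3.490 m/s; v_y0 = 6.98 sin 60.0° = 6.045 m/s.
Time to reach the wall: t = 1.68 / 3.490 = 0.4814 s.
Height at that point: y = 6.045×0.4814 − 4.905×0.4814² = 1.773 m.
That is 2.73 − 1.773 = 0.957 m below the top of the wall, so the ball does not clear it.

No — it falls 0.957 m short of clearing the wall.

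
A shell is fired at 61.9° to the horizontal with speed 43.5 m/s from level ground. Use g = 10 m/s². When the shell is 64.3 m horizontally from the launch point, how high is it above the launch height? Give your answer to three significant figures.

v_x = 43.5 cos 61.9° = 20.49 m/s, v_y0 = 43.5 sin 61.9° = 38.37 m/s.
Time to reach x = 64.3 m: t = x / v_x = 64.3 / 20.49 = 3.138 s.
y = v_y0 t − ½ g t² = 38.37×3.138 − 5.000×3.138² = 71.2 m.

71.2 m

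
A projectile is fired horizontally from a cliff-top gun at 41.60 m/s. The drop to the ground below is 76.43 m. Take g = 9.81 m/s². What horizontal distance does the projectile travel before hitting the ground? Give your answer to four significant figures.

Initial vertical velocity is zero, so the fall time comes from h = ½ g t²: t = √(2 × 76.43 / 9.81) = 3.9474 s.
Horizontal motion is uniform at 41.60 m/s, so x = 41.60 × 3.9474 = 164.2 m.

164.2 m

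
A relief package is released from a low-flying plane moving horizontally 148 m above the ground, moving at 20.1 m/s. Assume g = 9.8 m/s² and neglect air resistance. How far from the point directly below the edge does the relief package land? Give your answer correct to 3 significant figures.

Initial vertical velocity is zero, so the fall time comes from h = ½ g t²: t = √(2 × 148 / 9.8) = 5.496 s.
Horizontal motion is uniform at 20.1 m/s, so x = 20.1 × 5.496 = 110 m.

110 m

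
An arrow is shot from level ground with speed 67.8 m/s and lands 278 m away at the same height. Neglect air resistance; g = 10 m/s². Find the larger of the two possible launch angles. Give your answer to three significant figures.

Level-ground range: R = v₀² sin(2θ)/g ⇒ sin 2θ = R g / v₀² = 278×10/67.8² = 0.6048.
2θ = arcsin(0.6048) = 37.21° or 180° − 37.21° = 142.79°.
So θ = 18.6° or θ = 71.4°.

71.4°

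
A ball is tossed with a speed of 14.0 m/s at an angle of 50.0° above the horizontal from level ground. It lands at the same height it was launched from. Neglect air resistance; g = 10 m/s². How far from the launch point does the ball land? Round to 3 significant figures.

Components: v_x = 14.0 cos 50.0° = 8.999 m/s, v_y = 14.0 sin 50.0° = 10.72 m/s.
Time of flight (same landing height): t = 2 v_y / g = 2 × 10.72 / 10 = 2.144 s.
Range: R = v_x · t = 8.999 × 2.144 = 19.3 m.

19.3 m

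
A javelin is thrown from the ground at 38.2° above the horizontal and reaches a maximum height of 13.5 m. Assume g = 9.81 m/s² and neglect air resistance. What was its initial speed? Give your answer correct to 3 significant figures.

26.3 m/s

At maximum height v_y = 0, so (v₀ sin θ)² = 2 g H.
v₀ sin 38.2° = √(2 × 9.81 × 13.5) = 16.27 m/s.
v₀ = 16.27 / sin 38.2° = 16.27 / 0.6184 = 26.3 m/s.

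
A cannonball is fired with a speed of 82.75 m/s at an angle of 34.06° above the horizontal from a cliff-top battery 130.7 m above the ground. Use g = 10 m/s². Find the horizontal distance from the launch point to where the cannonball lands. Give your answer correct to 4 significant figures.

Components: v_x = 82.75 cos 34.06° = 68.554 m/s, v_y = 82.75 sin 34.06° = 46.345 m/s.
Vertical: 0 = 130.7 + 46.345 t − ½(10) t² ⇒ 5.000 t² − 46.345 t − 130.7 = 0.
t = [46.345 + √(2147.9 + 2614.0)] / 10.00 = 11.535 s.
Horizontal: R = v_x · t = 68.554 × 11.535 = 790.8 m.

790.8 m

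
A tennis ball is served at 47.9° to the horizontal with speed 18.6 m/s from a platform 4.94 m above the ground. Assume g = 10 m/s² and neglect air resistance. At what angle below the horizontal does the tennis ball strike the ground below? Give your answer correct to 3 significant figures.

v_x = 18.6 cos 47.9° = 12.47 m/s.
At impact |v_y| = √(v_y0² + 2 g h) = √(13.80² + 2×10×4.94) = 17.01 m/s.
Angle below horizontal = arctan(|v_y| / v_x) = arctan(17.01 / 12.47) = 53.8°.

53.8°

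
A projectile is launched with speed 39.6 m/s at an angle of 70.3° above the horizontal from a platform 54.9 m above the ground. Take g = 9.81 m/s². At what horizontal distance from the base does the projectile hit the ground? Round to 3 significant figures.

Components: v_x = 39.6 cos 70.3° = 13.35 m/s, v_y = 39.6 sin 70.3° = 37.28 m/s.
Vertical: 0 = 54.9 + 37.28 t − ½(9.81) t² ⇒ 4.905 t² − 37.28 t − 54.9 = 0.
t = [37.28 + √(1390 + 1077)] / 9.810 = 8.863 s.
Horizontal: R = v_x · t = 13.35 × 8.863 = 118 m.

118 m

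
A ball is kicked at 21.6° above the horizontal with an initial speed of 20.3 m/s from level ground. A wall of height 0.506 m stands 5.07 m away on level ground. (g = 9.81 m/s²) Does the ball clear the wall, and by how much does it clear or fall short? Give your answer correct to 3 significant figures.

Yes — it clears the wall by 1.15 m.

v_x = 20.3 cos 21.6° = 18.87 m/s; v_y0 = 20.3 sin 21.6° = 7.473 m/s.
Time to reach the wall: t = 5.07 / 18.87 = 0.2687 s.
Height at that point: y = 7.473×0.2687 − 4.905×0.2687² = 1.654 m.
That is 1.654 − 0.506 = 1.15 m above the top of the wall, so the ball clears it.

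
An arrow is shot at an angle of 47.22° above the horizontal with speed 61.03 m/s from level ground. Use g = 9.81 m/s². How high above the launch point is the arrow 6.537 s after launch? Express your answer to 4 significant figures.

v_y0 = 61.03 sin 47.22° = 44.794 m/s.
y(t) = v_y0 t − ½ g t² = 44.794×6.537 − 4.905×6.537² = 83.22 m.

83.22 m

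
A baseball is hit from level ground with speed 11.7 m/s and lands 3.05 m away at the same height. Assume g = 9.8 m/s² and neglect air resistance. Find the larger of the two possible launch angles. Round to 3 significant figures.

83.7°

Level-ground range: R = v₀² sin(2θ)/g ⇒ sin 2θ = R g / v₀² = 3.05×9.8/11.7² = 0.2184.
2θ = arcsin(0.2184) = 12.62° or 180° − 12.62° = 167.38°.
So θ = 6.31° or θ = 83.7°.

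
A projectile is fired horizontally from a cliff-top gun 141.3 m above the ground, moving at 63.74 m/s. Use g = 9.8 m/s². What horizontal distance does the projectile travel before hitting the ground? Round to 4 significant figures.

342.3 m

Initial vertical velocity is zero, so the fall time comes from h = ½ g t²: t = √(2 × 141.3 / 9.8) = 5.3700 s.
Horizontal motion is uniform at 63.74 m/s, so x = 63.74 × 5.3700 = 342.3 m.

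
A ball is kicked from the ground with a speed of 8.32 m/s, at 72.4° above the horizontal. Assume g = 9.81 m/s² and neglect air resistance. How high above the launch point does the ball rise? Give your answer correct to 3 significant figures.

Vertical component of launch velocity: v_y = 8.32 sin 72.4° = 7.931 m/s.
At the highest point the vertical velocity is zero, so v_y² = 2 g h_max.
h_max = (7.931)² / (2 × 9.81) = 62.90 / 19.62 = 3.21 m.

3.21 m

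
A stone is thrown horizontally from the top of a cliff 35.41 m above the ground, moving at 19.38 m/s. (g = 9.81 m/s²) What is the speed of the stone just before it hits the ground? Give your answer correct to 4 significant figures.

32.72 m/s

Fall time: t = √(2 × 35.41 / 9.81) = 2.6869 s.
At impact: v_x = 19.38 m/s (unchanged), v_y = g t = 9.81 × 2.6869 = 26.358 m/s.
Speed = √(v_x² + v_y²) = √(375.58 + 694.74) = 32.72 m/s.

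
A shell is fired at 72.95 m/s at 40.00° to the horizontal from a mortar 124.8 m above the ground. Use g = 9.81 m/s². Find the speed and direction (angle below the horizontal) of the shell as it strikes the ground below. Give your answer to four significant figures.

88.15 m/s at 50.66° below the horizontal

v_x = 72.95 cos 40.00° = 55.883 m/s (constant).
|v_y| at impact = √((46.891)² + 2×9.81×124.8) = 68.171 m/s.
Speed = √(55.883² + 68.171²) = 88.15 m/s; angle = arctan(68.171/55.883) = 50.66° below horizontal.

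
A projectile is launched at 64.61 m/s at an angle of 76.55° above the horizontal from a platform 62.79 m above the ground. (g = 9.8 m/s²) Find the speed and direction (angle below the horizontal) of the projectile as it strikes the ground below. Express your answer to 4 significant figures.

73.52 m/s at 78.21° below the horizontal

v_x = 64.61 cos 76.55° = 15.028 m/s (constant).
|v_y| at impact = √((62.838)² + 2×9.8×62.79) = 71.967 m/s.
Speed = √(15.028² + 71.967²) = 73.52 m/s; angle = arctan(71.967/15.028) = 78.21° below horizontal.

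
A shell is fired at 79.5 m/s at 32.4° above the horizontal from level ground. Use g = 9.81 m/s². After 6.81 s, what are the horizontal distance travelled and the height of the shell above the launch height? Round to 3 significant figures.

x = 457 m, y = 62.6 m

v_x = 79.5 cos 32.4° = 67.12 m/s; v_y0 = 79.5 sin 32.4° = 42.60 m/s.
x = v_x t = 67.12 × 6.81 = 457 m.
y = v_y0 t − ½ g t² = 42.60×6.81 − 4.905×6.81² = 62.6 m.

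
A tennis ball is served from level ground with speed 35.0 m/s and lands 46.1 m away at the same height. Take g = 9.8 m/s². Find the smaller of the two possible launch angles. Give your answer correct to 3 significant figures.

Level-ground range: R = v₀² sin(2θ)/g ⇒ sin 2θ = R g / v₀² = 46.1×9.8/35.0² = 0.3688.
2θ = arcsin(0.3688) = 21.64° or 180° − 21.64° = 158.36°.
So θ = 10.8° or θ = 79.2°.

10.8°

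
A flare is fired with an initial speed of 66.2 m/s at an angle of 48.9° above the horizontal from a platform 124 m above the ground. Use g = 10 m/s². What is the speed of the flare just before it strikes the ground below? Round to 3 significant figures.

v_x = 66.2 cos 48.9° = 43.52 m/s is unchanged throughout.
For the vertical component, v_y² = v_y0² + 2 g h = (49.89)² + 2×10×124 = 4969, so |v_y| = 70.49 m/s.
Impact speed = √(v_x² + v_y²) = √(1894 + 4969) = 82.8 m/s.

82.8 m/s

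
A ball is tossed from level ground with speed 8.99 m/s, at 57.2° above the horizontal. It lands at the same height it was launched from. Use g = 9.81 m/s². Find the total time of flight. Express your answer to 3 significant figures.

Vertical component: v_y = 8.99 sin 57.2° = 7.557 m/s.
For a projectile landing at launch height, time of flight is t = 2 v_y / g = 2 × 7.557 / 9.81 = 1.54 s.

1.54 s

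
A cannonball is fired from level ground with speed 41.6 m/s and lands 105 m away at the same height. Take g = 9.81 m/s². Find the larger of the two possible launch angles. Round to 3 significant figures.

71.7°

Level-ground range: R = v₀² sin(2θ)/g ⇒ sin 2θ = R g / v₀² = 105×9.81/41.6² = 0.5952.
2θ = arcsin(0.5952) = 36.53° or 180° − 36.53° = 143.47°.
So θ = 18.3° or θ = 71.7°.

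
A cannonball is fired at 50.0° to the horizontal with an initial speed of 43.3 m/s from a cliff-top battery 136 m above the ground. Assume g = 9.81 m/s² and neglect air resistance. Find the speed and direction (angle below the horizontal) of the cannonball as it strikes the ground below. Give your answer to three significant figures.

v_x = 43.3 cos 50.0° = 27.83 m/s (constant).
|v_y| at impact = √((33.17)² + 2×9.81×136) = 61.39 m/s.
Speed = √(27.83² + 61.39²) = 67.4 m/s; angle = arctan(61.39/27.83) = 65.6° below horizontal.

67.4 m/s at 65.6° below the horizontal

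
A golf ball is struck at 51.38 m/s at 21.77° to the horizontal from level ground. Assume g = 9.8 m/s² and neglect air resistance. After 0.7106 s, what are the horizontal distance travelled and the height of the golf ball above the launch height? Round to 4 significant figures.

x = 33.91 m, y = 11.07 m

v_x = 51.38 cos 21.77° = 47.716 m/s; v_y0 = 51.38 sin 21.77° = 19.056 m/s.
x = v_x t = 47.716 × 0.7106 = 33.91 m.
y = v_y0 t − ½ g t² = 19.056×0.7106 − 4.900×0.7106² = 11.07 m.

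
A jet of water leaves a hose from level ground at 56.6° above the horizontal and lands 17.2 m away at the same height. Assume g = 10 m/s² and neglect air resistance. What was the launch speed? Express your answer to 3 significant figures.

On level ground, R = v₀² sin(2θ) / g, so v₀ = √(R g / sin 2θ).
sin(2 × 56.6°) = 0.9191.
v₀ = √(17.2 × 10 / 0.9191) = √187.1 = 13.7 m/s.

13.7 m/s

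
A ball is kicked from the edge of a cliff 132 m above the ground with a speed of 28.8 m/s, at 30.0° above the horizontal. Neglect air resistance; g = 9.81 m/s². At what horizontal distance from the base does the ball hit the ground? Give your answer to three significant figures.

Components: v_x = 28.8 cos 30.0° = 24.94 m/s, v_y = 28.8 sin 30.0° = 14.40 m/s.
Vertical: 0 = 132 + 14.40 t − ½(9.81) t² ⇒ 4.905 t² − 14.40 t − 132 = 0.
t = [14.40 + √(207.4 + 2590)] / 9.810 = 6.859 s.
Horizontal: R = v_x · t = 24.94 × 6.859 = 171 m.

171 m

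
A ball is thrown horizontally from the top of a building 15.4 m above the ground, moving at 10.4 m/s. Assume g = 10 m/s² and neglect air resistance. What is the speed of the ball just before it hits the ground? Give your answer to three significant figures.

20.4 m/s

Fall time: t = √(2 × 15.4 / 10) = 1.755 s.
At impact: v_x = 10.4 m/s (unchanged), v_y = g t = 10 × 1.755 = 17.55 m/s.
Speed = √(v_x² + v_y²) = √(108.2 + 308.0) = 20.4 m/s.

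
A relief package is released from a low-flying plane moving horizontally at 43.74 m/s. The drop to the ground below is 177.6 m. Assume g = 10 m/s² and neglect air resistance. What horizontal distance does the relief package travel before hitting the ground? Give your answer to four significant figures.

Initial vertical velocity is zero, so the fall time comes from h = ½ g t²: t = √(2 × 177.6 / 10) = 5.9599 s.
Horizontal motion is uniform at 43.74 m/s, so x = 43.74 × 5.9599 = 260.7 m.

260.7 m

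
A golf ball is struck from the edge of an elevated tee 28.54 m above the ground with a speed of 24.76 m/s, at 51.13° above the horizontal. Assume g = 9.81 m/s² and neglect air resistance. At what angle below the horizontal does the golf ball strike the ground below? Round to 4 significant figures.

v_x = 24.76 cos 51.13° = 15.538 m/s.
At impact |v_y| = √(v_y0² + 2 g h) = √(19.277² + 2×9.81×28.54) = 30.521 m/s.
Angle below horizontal = arctan(|v_y| / v_x) = arctan(30.521 / 15.538) = 63.02°.

63.02°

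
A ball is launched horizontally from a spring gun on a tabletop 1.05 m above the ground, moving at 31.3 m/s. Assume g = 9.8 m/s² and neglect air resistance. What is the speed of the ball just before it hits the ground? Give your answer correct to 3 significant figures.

31.6 m/s

Fall time: t = √(2 × 1.05 / 9.8) = 0.4629 s.
At impact: v_x = 31.3 m/s (unchanged), v_y = g t = 9.8 × 0.4629 = 4.536 m/s.
Speed = √(v_x² + v_y²) = √(979.7 + 20.58) = 31.6 m/s.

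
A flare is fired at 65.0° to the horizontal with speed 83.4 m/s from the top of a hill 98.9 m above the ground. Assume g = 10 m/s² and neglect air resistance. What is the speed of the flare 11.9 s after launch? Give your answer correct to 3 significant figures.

v_x = 83.4 cos 65.0° = 35.25 m/s (constant).
v_y(t) = 83.4 sin 65.0° − g t = 75.59 − 10 × 11.9 = -43.41 m/s.
Speed = √(v_x² + v_y²) = √(1243 + 1884) = 55.9 m/s.

55.9 m/s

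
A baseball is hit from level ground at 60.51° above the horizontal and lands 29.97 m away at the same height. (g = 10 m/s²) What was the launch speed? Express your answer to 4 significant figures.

18.70 m/s

On level ground, R = v₀² sin(2θ) / g, so v₀ = √(R g / sin 2θ).
sin(2 × 60.51°) = 0.8570.
v₀ = √(29.97 × 10 / 0.8570) = √349.71 = 18.70 m/s.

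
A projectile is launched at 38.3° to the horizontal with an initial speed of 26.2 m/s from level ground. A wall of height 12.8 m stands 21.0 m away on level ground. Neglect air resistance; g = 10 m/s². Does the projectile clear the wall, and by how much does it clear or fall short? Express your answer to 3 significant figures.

No — it falls 1.43 m short of clearing the wall.

v_x = 26.2 cos 38.3° = 20.56 m/s; v_y0 = 26.2 sin 38.3° = 16.24 m/s.
Time to reach the wall: t = 21.0 / 20.56 = 1.021 s.
Height at that point: y = 16.24×1.021 − 5.000×1.021² = 11.37 m.
That is 12.8 − 11.37 = 1.43 m below the top of the wall, so the projectile does not clear it.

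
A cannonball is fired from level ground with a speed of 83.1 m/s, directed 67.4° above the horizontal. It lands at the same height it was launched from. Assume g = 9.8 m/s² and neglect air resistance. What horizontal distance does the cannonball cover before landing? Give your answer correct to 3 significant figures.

500 m

For level ground, R = v₀² sin(2θ) / g.
sin(2 × 67.4°) = sin 134.8° = 0.7096.
R = (83.1)² × 0.7096 / 9.8 = 500 m.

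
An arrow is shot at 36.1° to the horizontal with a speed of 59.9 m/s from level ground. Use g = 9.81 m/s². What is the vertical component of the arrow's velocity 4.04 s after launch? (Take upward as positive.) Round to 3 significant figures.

Initial vertical component: v_y0 = 59.9 sin 36.1° = 35.29 m/s.
v_y(t) = v_y0 − g t = 35.29 − 9.81 × 4.04 = -4.34 m/s.

-4.34 m/s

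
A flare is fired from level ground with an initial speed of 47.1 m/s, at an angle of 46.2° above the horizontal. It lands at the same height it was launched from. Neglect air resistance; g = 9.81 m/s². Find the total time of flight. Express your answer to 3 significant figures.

6.93 s

Vertical component: v_y = 47.1 sin 46.2° = 33.99 m/s.
For a projectile landing at launch height, time of flight is t = 2 v_y / g = 2 × 33.99 / 9.81 = 6.93 s.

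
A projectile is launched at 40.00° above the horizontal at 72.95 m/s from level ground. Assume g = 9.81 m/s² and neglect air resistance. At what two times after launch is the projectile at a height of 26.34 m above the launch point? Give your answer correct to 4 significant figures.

0.5993 s and 8.961 s

v_y0 = 72.95 sin 40.00° = 46.891 m/s.
Set y = v_y0 t − ½ g t² = 26.34: 4.905 t² − 46.891 t + 26.34 = 0.
t = [46.891 ± √(2198.8 − 516.79)] / 9.81 = (46.891 ± 41.012) / 9.81, giving t = 0.5993 s or t = 8.961 s.
So the projectile is at 26.34 m at t = 0.5993 s (rising) and t = 8.961 s (falling).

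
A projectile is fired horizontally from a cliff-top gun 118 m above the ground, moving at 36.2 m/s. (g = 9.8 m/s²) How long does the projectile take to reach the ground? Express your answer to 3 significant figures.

The horizontal speed doesn't affect the fall. With v_y0 = 0, h = ½ g t².
t = √(2 × 118 / 9.8) = √24.08 = 4.91 s.

4.91 s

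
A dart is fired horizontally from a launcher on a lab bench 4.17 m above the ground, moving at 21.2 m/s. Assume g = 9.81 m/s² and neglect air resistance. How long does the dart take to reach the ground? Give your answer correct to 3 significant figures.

The horizontal speed doesn't affect the fall. With v_y0 = 0, h = ½ g t².
t = √(2 × 4.17 / 9.81) = √0.8502 = 0.922 s.

0.922 s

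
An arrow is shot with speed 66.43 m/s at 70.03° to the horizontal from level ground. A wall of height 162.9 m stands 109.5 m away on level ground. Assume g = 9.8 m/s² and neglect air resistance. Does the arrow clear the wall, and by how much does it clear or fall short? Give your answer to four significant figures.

v_x = 66.43 cos 70.03° = 22.688 m/s; v_y0 = 66.43 sin 70.03° = 62.436 m/s.
Time to reach the wall: t = 109.5 / 22.688 = 4.8263 s.
Height at that point: y = 62.436×4.8263 − 4.900×4.8263² = 187.20 m.
That is 187.20 − 162.9 = 24.30 m above the top of the wall, so the arrow clears it.

Yes — it clears the wall by 24.30 m.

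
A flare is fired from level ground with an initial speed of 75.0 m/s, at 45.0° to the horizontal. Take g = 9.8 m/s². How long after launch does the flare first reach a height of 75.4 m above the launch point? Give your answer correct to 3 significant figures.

v_y0 = 75.0 sin 45.0° = 53.03 m/s.
Set y = v_y0 t − ½ g t² = 75.4: 4.900 t² − 53.03 t + 75.4 = 0.
t = [53.03 ± √(2812 − 1478)] / 9.8 = (53.03 ± 36.52) / 9.8, giving t = 1.68 s or t = 9.14 s.
The flare is on the way up at the first time, so t = 1.68 s.

1.68 s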